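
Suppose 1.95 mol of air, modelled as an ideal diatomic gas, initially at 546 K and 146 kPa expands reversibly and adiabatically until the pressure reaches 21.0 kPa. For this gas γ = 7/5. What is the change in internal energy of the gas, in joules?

-9410 J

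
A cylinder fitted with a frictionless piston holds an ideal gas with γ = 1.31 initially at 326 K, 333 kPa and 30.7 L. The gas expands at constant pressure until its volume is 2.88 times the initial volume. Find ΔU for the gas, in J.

62000 J

n = P₁V₁/(RT₁) = 333×30.7/(8.314×326) = 3.77 mol.
Isobaric: P stays 333 kPa; V/T = const ⇒ T₂ = 939 K, V₂ = 88.4 L.
For an ideal gas ΔU = nCvΔT with Cv = R/(γ−1) = 26.8 J/(mol·K).
ΔU = 3.77×26.8×(939−326) = 62000 J.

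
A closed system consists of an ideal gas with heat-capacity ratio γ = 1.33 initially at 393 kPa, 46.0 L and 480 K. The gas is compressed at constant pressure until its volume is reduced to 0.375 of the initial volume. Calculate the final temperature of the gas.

180 K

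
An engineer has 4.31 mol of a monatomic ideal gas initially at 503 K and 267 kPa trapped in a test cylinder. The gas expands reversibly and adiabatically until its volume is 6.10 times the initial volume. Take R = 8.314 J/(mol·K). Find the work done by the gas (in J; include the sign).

18900 J

V₁ = nRT₁/P₁ = 4.31×8.314×503/267 = 67.5 L.
Adiabatic: TV^(γ−1) = const ⇒ T₂ = 503×(0.164)^0.667 = 151 K; PV^γ = const ⇒ P₂ = 13.1 kPa.
ΔU = nCvΔT = 4.31×12.5×(151−503) = -18900 J.
Q = 0 for an adiabatic process, so W = −ΔU = 18900 J.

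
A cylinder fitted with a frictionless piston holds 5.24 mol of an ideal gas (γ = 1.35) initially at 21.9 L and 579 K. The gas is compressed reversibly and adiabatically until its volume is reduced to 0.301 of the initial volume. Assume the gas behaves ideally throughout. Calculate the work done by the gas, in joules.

P₁ = nRT₁/V₁ = 5.24×8.314×579/21.9 = 1150 kPa.
Adiabatic: TV^(γ−1) = const ⇒ T₂ = 579×(3.32)^0.350 = 881 K; PV^γ = const ⇒ P₂ = 5830 kPa.
ΔU = nCvΔT = 5.24×23.8×(881−579) = 37600 J.
Q = 0 for an adiabatic process, so W = −ΔU = -37600 J.

-37600 J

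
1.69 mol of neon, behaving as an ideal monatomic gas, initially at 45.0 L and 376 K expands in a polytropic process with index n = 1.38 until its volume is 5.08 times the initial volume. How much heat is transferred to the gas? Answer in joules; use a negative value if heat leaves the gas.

2750 J

P₁ = nRT₁/V₁ = 1.69×8.314×376/45.0 = 117 kPa.
Polytropic n=1.38: T₂ = T₁(V₁/V₂)^(n−1) = 376×(0.197)^0.38 = 203 K; P₂ = P₁(V₁/V₂)^n = 12.5 kPa.
W = (P₁V₁−P₂V₂)/(n−1) = (117×45.0−12.5×229)/0.38 = 6410 J.
ΔU = nCvΔT = 1.69×12.5×(203−376) = -3650 J.
Q = ΔU + W = 2750 J.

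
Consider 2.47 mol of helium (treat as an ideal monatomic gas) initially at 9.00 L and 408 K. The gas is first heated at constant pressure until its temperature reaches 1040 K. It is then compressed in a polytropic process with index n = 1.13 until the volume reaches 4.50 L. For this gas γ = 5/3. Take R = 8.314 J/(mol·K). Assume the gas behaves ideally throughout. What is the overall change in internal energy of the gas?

27000 J

P₁ = nRT₁/V₁ = 2.47×8.314×408/9.00 = 931 kPa.
Step 1 — Isobaric: P stays 931 kPa; V/T = const ⇒ T₂ = 1040 K, V₂ = 22.9 L.
W = PΔV = 931×(22.9−9.00) kPa·L = 13000 J.
ΔU = nCvΔT = 2.47×12.5×(1040−408) = 19500 J.
Q = ΔU + W = nCpΔT = 32400 J.
State after step 1: P = 931 kPa, V = 22.9 L, T = 1040 K.
Step 2 — Polytropic n=1.13: T₂ = T₁(V₁/V₂)^(n−1) = 1040×(5.10)^0.13 = 1290 K; P₂ = P₁(V₁/V₂)^n = 5870 kPa.
W = (P₁V₁−P₂V₂)/(n−1) = (931×22.9−5870×4.50)/0.13 = -38700 J.
ΔU = nCvΔT = 2.47×12.5×(1290−1040) = 7560 J.
Q = ΔU + W = -31200 J.
Net over both steps: W = -25800 J, Q = 1260 J, ΔU = 27000 J.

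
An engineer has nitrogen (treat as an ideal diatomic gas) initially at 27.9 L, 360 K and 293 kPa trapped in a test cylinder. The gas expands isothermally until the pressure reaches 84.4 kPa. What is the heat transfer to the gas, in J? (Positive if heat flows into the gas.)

n = P₁V₁/(RT₁) = 293×27.9/(8.314×360) = 2.73 mol.
Isothermal: T stays 360 K; PV = const ⇒ V₂ = 96.9 L, P₂ = 84.4 kPa.
ΔU = 0 (ideal gas, T constant).
W = nRT ln(V₂/V₁) = 2.73×8.314×360×ln(3.47) = 10200 J.
Q = ΔU + W = 10200 J.

10200 J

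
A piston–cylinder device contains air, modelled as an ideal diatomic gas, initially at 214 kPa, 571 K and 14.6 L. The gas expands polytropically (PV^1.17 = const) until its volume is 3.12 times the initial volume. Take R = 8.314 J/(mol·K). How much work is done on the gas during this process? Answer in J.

-3230 J

n = P₁V₁/(RT₁) = 214×14.6/(8.314×571) = 0.658 mol.
Polytropic n=1.17: T₂ = T₁(V₁/V₂)^(n−1) = 571×(0.321)^0.17 = 471 K; P₂ = P₁(V₁/V₂)^n = 56.5 kPa.
W = (P₁V₁−P₂V₂)/(n−1) = (214×14.6−56.5×45.6)/0.17 = 3230 J.
Work done on the gas = −W_by = -3230 J.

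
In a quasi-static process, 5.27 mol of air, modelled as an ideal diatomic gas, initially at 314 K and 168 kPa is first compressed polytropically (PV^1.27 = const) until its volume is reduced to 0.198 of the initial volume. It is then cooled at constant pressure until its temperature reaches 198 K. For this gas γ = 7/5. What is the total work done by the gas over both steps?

V₁ = nRT₁/P₁ = 5.27×8.314×314/168 = 81.9 L.
Step 1 — Polytropic n=1.27: T₂ = T₁(V₁/V₂)^(n−1) = 314×(5.05)^0.27 = 486 K; P₂ = P₁(V₁/V₂)^n = 1310 kPa.
W = (P₁V₁−P₂V₂)/(n−1) = (168×81.9−1310×16.2)/0.27 = -27900 J.
ΔU = nCvΔT = 5.27×20.8×(486−314) = 18900 J.
Q = ΔU + W = -9080 J.
State after step 1: P = 1310 kPa, V = 16.2 L, T = 486 K.
Step 2 — Isobaric: P stays 1310 kPa; V/T = const ⇒ T₂ = 198 K, V₂ = 6.60 L.
W = PΔV = 1310×(6.60−16.2) kPa·L = -12600 J.
ΔU = nCvΔT = 5.27×20.8×(198−486) = -31600 J.
Q = ΔU + W = nCpΔT = -44200 J.
Net over both steps: W = -40600 J, Q = -53300 J, ΔU = -12700 J.

-40600 J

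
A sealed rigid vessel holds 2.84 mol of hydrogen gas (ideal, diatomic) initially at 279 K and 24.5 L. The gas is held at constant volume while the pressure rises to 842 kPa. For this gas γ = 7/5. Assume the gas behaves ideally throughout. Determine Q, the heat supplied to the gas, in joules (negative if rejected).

35100 J

P₁ = nRT₁/V₁ = 2.84×8.314×279/24.5 = 269 kPa.
Isochoric: V stays 24.5 L; P/T = const ⇒ T₂ = 874 K, P₂ = 842 kPa.
W = 0 (no volume change).
ΔU = nCvΔT = 2.84×20.8×(874−279) = 35100 J.
Q = ΔU = 35100 J.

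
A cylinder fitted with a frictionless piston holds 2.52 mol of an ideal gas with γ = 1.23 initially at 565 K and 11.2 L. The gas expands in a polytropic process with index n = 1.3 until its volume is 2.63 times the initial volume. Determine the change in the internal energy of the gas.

-13000 J

P₁ = nRT₁/V₁ = 2.52×8.314×565/11.2 = 1060 kPa.
Polytropic n=1.3: T₂ = T₁(V₁/V₂)^(n−1) = 565×(0.380)^0.30 = 423 K; P₂ = P₁(V₁/V₂)^n = 301 kPa.
For an ideal gas ΔU = nCvΔT with Cv = R/(γ−1) = 36.1 J/(mol·K).
ΔU = 2.52×36.1×(423−565) = -13000 J.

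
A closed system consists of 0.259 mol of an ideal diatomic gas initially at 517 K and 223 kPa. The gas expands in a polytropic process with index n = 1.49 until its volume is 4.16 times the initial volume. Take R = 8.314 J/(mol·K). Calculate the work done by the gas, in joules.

1140 J

V₁ = nRT₁/P₁ = 0.259×8.314×517/223 = 4.99 L.
Polytropic n=1.49: T₂ = T₁(V₁/V₂)^(n−1) = 517×(0.240)^0.49 = 257 K; P₂ = P₁(V₁/V₂)^n = 26.7 kPa.
W = (P₁V₁−P₂V₂)/(n−1) = (223×4.99−26.7×20.8)/0.49 = 1140 J.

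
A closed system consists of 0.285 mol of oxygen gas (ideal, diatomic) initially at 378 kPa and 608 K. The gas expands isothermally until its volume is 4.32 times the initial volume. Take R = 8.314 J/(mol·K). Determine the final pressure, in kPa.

87.5 kPa

V₁ = nRT₁/P₁ = 0.285×8.314×608/378 = 3.81 L.
Isothermal: T stays 608 K; PV = const ⇒ V₂ = 16.5 L, P₂ = 87.5 kPa.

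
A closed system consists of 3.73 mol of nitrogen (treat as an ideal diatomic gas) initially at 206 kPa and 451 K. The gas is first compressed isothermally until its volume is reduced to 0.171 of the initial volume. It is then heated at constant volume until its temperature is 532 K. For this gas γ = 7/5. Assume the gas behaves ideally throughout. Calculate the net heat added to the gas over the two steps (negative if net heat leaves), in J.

V₁ = nRT₁/P₁ = 3.73×8.314×451/206 = 67.9 L.
Step 1 — Isothermal: T stays 451 K; PV = const ⇒ V₂ = 11.6 L, P₂ = 1200 kPa.
ΔU = 0 (ideal gas, T constant).
W = nRT ln(V₂/V₁) = 3.73×8.314×451×ln(0.171) = -24700 J.
Q = ΔU + W = -24700 J.
State after step 1: P = 1200 kPa, V = 11.6 L, T = 451 K.
Step 2 — Isochoric: V stays 11.6 L; P/T = const ⇒ T₂ = 532 K, P₂ = 1420 kPa.
W = 0 (no volume change).
ΔU = nCvΔT = 3.73×20.8×(532−451) = 6280 J.
Q = ΔU = 6280 J.
Net over both steps: W = -24700 J, Q = -18400 J, ΔU = 6280 J.

-18400 J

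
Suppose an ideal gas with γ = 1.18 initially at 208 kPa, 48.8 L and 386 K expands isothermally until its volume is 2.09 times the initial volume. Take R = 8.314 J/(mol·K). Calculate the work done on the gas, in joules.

n = P₁V₁/(RT₁) = 208×48.8/(8.314×386) = 3.16 mol.
Isothermal: T stays 386 K; PV = const ⇒ V₂ = 102 L, P₂ = 99.5 kPa.
W = nRT ln(V₂/V₁) = 3.16×8.314×386×ln(2.09) = 7480 J.
Work done on the gas = −W_by = -7480 J.

-7480 J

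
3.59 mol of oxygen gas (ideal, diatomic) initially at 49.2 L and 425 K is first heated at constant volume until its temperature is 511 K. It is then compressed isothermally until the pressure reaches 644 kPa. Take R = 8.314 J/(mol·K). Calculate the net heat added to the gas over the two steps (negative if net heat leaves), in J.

-4730 J

P₁ = nRT₁/V₁ = 3.59×8.314×425/49.2 = 258 kPa.
Step 1 — Isochoric: V stays 49.2 L; P/T = const ⇒ T₂ = 511 K, P₂ = 310 kPa.
W = 0 (no volume change).
ΔU = nCvΔT = 3.59×20.8×(511−425) = 6420 J.
Q = ΔU = 6420 J.
State after step 1: P = 310 kPa, V = 49.2 L, T = 511 K.
Step 2 — Isothermal: T stays 511 K; PV = const ⇒ V₂ = 23.7 L, P₂ = 644 kPa.
ΔU = 0 (ideal gas, T constant).
W = nRT ln(V₂/V₁) = 3.59×8.314×511×ln(0.481) = -11200 J.
Q = ΔU + W = -11200 J.
Net over both steps: W = -11200 J, Q = -4730 J, ΔU = 6420 J.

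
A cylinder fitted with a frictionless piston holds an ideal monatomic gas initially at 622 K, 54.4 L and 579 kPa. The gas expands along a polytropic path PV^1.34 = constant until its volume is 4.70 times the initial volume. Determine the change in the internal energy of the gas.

-19300 J

n = P₁V₁/(RT₁) = 579×54.4/(8.314×622) = 6.09 mol.
Polytropic n=1.34: T₂ = T₁(V₁/V₂)^(n−1) = 622×(0.213)^0.34 = 368 K; P₂ = P₁(V₁/V₂)^n = 72.8 kPa.
For an ideal gas ΔU = nCvΔT with Cv = (3/2)R = 12.5 J/(mol·K).
ΔU = 6.09×12.5×(368−622) = -19300 J.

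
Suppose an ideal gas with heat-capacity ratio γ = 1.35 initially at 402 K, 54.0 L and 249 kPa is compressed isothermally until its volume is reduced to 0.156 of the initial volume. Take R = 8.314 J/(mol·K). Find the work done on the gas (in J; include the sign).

25000 J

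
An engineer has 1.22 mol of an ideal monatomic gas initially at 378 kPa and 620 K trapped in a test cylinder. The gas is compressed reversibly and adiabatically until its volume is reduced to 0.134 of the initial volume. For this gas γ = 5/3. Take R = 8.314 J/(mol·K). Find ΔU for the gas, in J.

V₁ = nRT₁/P₁ = 1.22×8.314×620/378 = 16.6 L.
Adiabatic: TV^(γ−1) = const ⇒ T₂ = 620×(7.46)^0.667 = 2370 K; PV^γ = const ⇒ P₂ = 10800 kPa.
For an ideal gas ΔU = nCvΔT with Cv = (3/2)R = 12.5 J/(mol·K).
ΔU = 1.22×12.5×(2370−620) = 26600 J.

26600 J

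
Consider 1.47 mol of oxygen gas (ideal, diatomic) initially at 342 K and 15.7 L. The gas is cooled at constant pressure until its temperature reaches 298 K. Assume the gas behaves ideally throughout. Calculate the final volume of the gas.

P₁ = nRT₁/V₁ = 1.47×8.314×342/15.7 = 266 kPa.
Isobaric: P stays 266 kPa; V/T = const ⇒ T₂ = 298 K, V₂ = 13.7 L.

13.7 L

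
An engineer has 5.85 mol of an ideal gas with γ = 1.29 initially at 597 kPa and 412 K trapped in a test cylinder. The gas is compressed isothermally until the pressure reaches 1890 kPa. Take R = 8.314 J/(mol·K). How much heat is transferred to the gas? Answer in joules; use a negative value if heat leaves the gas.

V₁ = nRT₁/P₁ = 5.85×8.314×412/597 = 33.6 L.
Isothermal: T stays 412 K; PV = const ⇒ V₂ = 10.6 L, P₂ = 1890 kPa.
ΔU = 0 (ideal gas, T constant).
W = nRT ln(V₂/V₁) = 5.85×8.314×412×ln(0.316) = -23100 J.
Q = ΔU + W = -23100 J.

-23100 J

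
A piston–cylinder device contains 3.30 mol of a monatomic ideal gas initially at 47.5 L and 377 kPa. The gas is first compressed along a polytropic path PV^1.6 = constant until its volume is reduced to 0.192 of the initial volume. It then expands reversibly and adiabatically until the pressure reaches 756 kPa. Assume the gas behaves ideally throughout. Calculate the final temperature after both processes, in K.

807 K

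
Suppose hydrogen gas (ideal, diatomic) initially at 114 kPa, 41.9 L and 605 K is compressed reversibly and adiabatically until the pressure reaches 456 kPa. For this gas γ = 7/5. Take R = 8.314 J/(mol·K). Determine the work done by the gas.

n = P₁V₁/(RT₁) = 114×41.9/(8.314×605) = 0.950 mol.
Adiabatic: T₂/T₁ = (P₂/P₁)^((γ−1)/γ) ⇒ T₂ = 605×(4.00)^0.286 = 899 K; V₂ = 15.6 L.
ΔU = nCvΔT = 0.950×20.8×(899−605) = 5800 J.
Q = 0 for an adiabatic process, so W = −ΔU = -5800 J.

-5800 J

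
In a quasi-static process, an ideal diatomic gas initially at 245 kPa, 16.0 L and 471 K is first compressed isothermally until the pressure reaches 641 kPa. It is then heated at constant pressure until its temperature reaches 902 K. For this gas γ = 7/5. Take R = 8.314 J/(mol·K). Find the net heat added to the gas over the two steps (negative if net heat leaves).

n = P₁V₁/(RT₁) = 245×16.0/(8.314×471) = 1.00 mol.
Step 1 — Isothermal: T stays 471 K; PV = const ⇒ V₂ = 6.12 L, P₂ = 641 kPa.
ΔU = 0 (ideal gas, T constant).
W = nRT ln(V₂/V₁) = 1.00×8.314×471×ln(0.382) = -3770 J.
Q = ΔU + W = -3770 J.
State after step 1: P = 641 kPa, V = 6.12 L, T = 471 K.
Step 2 — Isobaric: P stays 641 kPa; V/T = const ⇒ T₂ = 902 K, V₂ = 11.7 L.
W = PΔV = 641×(11.7−6.12) kPa·L = 3590 J.
ΔU = nCvΔT = 1.00×20.8×(902−471) = 8970 J.
Q = ΔU + W = nCpΔT = 12600 J.
Net over both steps: W = -183 J, Q = 8780 J, ΔU = 8970 J.

8780 J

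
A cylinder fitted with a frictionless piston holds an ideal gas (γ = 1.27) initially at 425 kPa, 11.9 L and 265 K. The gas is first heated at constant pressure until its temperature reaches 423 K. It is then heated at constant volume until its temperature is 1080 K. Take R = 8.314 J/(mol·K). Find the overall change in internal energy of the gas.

n = P₁V₁/(RT₁) = 425×11.9/(8.314×265) = 2.30 mol.
Step 1 — Isobaric: P stays 425 kPa; V/T = const ⇒ T₂ = 423 K, V₂ = 19.0 L.
W = PΔV = 425×(19.0−11.9) kPa·L = 3020 J.
ΔU = nCvΔT = 2.30×30.8×(423−265) = 11200 J.
Q = ΔU + W = nCpΔT = 14200 J.
State after step 1: P = 425 kPa, V = 19.0 L, T = 423 K.
Step 2 — Isochoric: V stays 19.0 L; P/T = const ⇒ T₂ = 1080 K, P₂ = 1090 kPa.
W = 0 (no volume change).
ΔU = nCvΔT = 2.30×30.8×(1080−423) = 46400 J.
Q = ΔU = 46400 J.
Net over both steps: W = 3020 J, Q = 60600 J, ΔU = 57600 J.

57600 J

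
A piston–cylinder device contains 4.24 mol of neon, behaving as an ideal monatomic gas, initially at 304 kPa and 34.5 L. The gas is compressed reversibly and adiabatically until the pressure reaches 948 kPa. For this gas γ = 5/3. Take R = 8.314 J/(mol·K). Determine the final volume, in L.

17.4 L

T₁ = P₁V₁/(nR) = 304×34.5/(4.24×8.314) = 298 K.
Adiabatic: T₂/T₁ = (P₂/P₁)^((γ−1)/γ) ⇒ T₂ = 298×(3.12)^0.400 = 469 K; V₂ = 17.4 L.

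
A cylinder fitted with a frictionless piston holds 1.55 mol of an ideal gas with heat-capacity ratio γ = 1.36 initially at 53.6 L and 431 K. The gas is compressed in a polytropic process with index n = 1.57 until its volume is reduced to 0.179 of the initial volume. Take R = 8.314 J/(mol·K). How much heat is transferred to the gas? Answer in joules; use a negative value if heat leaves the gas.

P₁ = nRT₁/V₁ = 1.55×8.314×431/53.6 = 104 kPa.
Polytropic n=1.57: T₂ = T₁(V₁/V₂)^(n−1) = 431×(5.59)^0.57 = 1150 K; P₂ = P₁(V₁/V₂)^n = 1540 kPa.
W = (P₁V₁−P₂V₂)/(n−1) = (104×53.6−1540×9.59)/0.57 = -16200 J.
ΔU = nCvΔT = 1.55×23.1×(1150−431) = 25700 J.
Q = ΔU + W = 9470 J.

9470 J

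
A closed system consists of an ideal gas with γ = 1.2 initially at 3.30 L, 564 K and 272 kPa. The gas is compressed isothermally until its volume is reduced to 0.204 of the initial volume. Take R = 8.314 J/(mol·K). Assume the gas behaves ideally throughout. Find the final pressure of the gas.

1330 kPa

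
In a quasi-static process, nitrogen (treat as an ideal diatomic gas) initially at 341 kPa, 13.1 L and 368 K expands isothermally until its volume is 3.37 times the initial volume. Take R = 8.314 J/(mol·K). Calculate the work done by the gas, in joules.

5430 J

n = P₁V₁/(RT₁) = 341×13.1/(8.314×368) = 1.46 mol.
Isothermal: T stays 368 K; PV = const ⇒ V₂ = 44.1 L, P₂ = 101 kPa.
W = nRT ln(V₂/V₁) = 1.46×8.314×368×ln(3.37) = 5430 J.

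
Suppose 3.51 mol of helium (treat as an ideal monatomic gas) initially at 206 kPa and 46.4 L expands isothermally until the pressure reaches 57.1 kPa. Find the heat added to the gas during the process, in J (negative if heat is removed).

12300 J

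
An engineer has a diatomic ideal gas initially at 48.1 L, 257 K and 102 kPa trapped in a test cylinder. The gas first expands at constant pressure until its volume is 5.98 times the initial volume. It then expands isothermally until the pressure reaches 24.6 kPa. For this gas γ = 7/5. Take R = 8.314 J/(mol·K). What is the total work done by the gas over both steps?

66200 J

n = P₁V₁/(RT₁) = 102×48.1/(8.314×257) = 2.30 mol.
Step 1 — Isobaric: P stays 102 kPa; V/T = const ⇒ T₂ = 1540 K, V₂ = 288 L.
W = PΔV = 102×(288−48.1) kPa·L = 24400 J.
ΔU = nCvΔT = 2.30×20.8×(1540−257) = 61100 J.
Q = ΔU + W = nCpΔT = 85500 J.
State after step 1: P = 102 kPa, V = 288 L, T = 1540 K.
Step 2 — Isothermal: T stays 1540 K; PV = const ⇒ V₂ = 1190 L, P₂ = 24.6 kPa.
ΔU = 0 (ideal gas, T constant).
W = nRT ln(V₂/V₁) = 2.30×8.314×1540×ln(4.15) = 41700 J.
Q = ΔU + W = 41700 J.
Net over both steps: W = 66200 J, Q = 127000 J, ΔU = 61100 J.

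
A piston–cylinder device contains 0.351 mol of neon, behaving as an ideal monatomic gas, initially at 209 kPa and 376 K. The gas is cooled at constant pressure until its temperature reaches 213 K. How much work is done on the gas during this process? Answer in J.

V₁ = nRT₁/P₁ = 0.351×8.314×376/209 = 5.25 L.
Isobaric: P stays 209 kPa; V/T = const ⇒ T₂ = 213 K, V₂ = 2.97 L.
W = PΔV = 209×(2.97−5.25) kPa·L = -476 J.
Work done on the gas = −W_by = 476 J.

476 J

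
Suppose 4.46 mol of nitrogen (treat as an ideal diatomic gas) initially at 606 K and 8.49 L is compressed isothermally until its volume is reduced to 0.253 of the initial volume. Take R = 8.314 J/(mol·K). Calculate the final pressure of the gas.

10500 kPa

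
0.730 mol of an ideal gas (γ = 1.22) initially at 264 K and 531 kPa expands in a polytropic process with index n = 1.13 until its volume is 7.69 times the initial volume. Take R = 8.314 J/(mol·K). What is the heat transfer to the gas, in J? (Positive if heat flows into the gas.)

V₁ = nRT₁/P₁ = 0.730×8.314×264/531 = 3.02 L.
Polytropic n=1.13: T₂ = T₁(V₁/V₂)^(n−1) = 264×(0.130)^0.13 = 203 K; P₂ = P₁(V₁/V₂)^n = 53.0 kPa.
W = (P₁V₁−P₂V₂)/(n−1) = (531×3.02−53.0×23.2)/0.13 = 2870 J.
ΔU = nCvΔT = 0.730×37.8×(203−264) = -1700 J.
Q = ΔU + W = 1170 J.

1170 J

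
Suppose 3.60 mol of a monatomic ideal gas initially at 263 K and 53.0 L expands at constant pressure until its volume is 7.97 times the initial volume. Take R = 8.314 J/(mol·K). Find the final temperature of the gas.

P₁ = nRT₁/V₁ = 3.60×8.314×263/53.0 = 149 kPa.
Isobaric: P stays 149 kPa; V/T = const ⇒ T₂ = 2100 K, V₂ = 422 L.

2100 K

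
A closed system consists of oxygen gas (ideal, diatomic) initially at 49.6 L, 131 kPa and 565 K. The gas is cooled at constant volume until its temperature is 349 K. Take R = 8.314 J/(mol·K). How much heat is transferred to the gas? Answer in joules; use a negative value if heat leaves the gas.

n = P₁V₁/(RT₁) = 131×49.6/(8.314×565) = 1.38 mol.
Isochoric: V stays 49.6 L; P/T = const ⇒ T₂ = 349 K, P₂ = 80.9 kPa.
W = 0 (no volume change).
ΔU = nCvΔT = 1.38×20.8×(349−565) = -6210 J.
Q = ΔU = -6210 J.

-6210 J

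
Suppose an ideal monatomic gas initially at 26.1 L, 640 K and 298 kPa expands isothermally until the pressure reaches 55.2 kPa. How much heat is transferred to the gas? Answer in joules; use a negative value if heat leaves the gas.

13100 J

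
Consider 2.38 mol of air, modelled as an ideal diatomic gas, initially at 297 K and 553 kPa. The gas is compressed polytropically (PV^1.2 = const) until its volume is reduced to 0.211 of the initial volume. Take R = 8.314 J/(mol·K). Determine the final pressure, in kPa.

3580 kPa

V₁ = nRT₁/P₁ = 2.38×8.314×297/553 = 10.6 L.
Polytropic n=1.2: T₂ = T₁(V₁/V₂)^(n−1) = 297×(4.74)^0.20 = 405 K; P₂ = P₁(V₁/V₂)^n = 3580 kPa.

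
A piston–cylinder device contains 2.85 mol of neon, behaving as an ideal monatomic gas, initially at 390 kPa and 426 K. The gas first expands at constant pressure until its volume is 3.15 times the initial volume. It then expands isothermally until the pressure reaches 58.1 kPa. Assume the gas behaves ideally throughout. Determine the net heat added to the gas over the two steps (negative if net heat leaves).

115000 J

V₁ = nRT₁/P₁ = 2.85×8.314×426/390 = 25.9 L.
Step 1 — Isobaric: P stays 390 kPa; V/T = const ⇒ T₂ = 1340 K, V₂ = 81.5 L.
W = PΔV = 390×(81.5−25.9) kPa·L = 21700 J.
ΔU = nCvΔT = 2.85×12.5×(1340−426) = 32600 J.
Q = ΔU + W = nCpΔT = 54300 J.
State after step 1: P = 390 kPa, V = 81.5 L, T = 1340 K.
Step 2 — Isothermal: T stays 1340 K; PV = const ⇒ V₂ = 547 L, P₂ = 58.1 kPa.
ΔU = 0 (ideal gas, T constant).
W = nRT ln(V₂/V₁) = 2.85×8.314×1340×ln(6.71) = 60500 J.
Q = ΔU + W = 60500 J.
Net over both steps: W = 82200 J, Q = 115000 J, ΔU = 32600 J.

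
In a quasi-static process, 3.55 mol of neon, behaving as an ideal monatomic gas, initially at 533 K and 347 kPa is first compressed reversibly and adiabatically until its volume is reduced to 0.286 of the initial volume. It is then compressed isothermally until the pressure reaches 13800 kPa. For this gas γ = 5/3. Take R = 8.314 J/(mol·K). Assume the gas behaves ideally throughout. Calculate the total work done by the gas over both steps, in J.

V₁ = nRT₁/P₁ = 3.55×8.314×533/347 = 45.3 L.
Step 1 — Adiabatic: TV^(γ−1) = const ⇒ T₂ = 533×(3.50)^0.667 = 1230 K; PV^γ = const ⇒ P₂ = 2800 kPa.
ΔU = nCvΔT = 3.55×12.5×(1230−533) = 30800 J.
Q = 0 for an adiabatic process, so W = −ΔU = -30800 J.
State after step 1: P = 2800 kPa, V = 13.0 L, T = 1230 K.
Step 2 — Isothermal: T stays 1230 K; PV = const ⇒ V₂ = 2.63 L, P₂ = 13800 kPa.
ΔU = 0 (ideal gas, T constant).
W = nRT ln(V₂/V₁) = 3.55×8.314×1230×ln(0.203) = -57900 J.
Q = ΔU + W = -57900 J.
Net over both steps: W = -88600 J, Q = -57900 J, ΔU = 30800 J.

-88600 J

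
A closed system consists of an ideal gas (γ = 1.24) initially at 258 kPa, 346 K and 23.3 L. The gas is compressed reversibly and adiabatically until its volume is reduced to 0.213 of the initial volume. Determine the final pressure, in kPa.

Adiabatic: TV^(γ−1) = const ⇒ T₂ = 346×(4.69)^0.240 = 501 K; PV^γ = const ⇒ P₂ = 1760 kPa.

1760 kPa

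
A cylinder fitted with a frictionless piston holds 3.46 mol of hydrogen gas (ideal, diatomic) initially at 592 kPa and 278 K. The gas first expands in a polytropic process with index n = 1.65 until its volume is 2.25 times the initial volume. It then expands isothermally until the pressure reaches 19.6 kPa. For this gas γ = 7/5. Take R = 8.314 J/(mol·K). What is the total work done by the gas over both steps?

V₁ = nRT₁/P₁ = 3.46×8.314×278/592 = 13.5 L.
Step 1 — Polytropic n=1.65: T₂ = T₁(V₁/V₂)^(n−1) = 278×(0.444)^0.65 = 164 K; P₂ = P₁(V₁/V₂)^n = 155 kPa.
W = (P₁V₁−P₂V₂)/(n−1) = (592×13.5−155×30.4)/0.65 = 5040 J.
ΔU = nCvΔT = 3.46×20.8×(164−278) = -8190 J.
Q = ΔU + W = -3150 J.
State after step 1: P = 155 kPa, V = 30.4 L, T = 164 K.
Step 2 — Isothermal: T stays 164 K; PV = const ⇒ V₂ = 241 L, P₂ = 19.6 kPa.
ΔU = 0 (ideal gas, T constant).
W = nRT ln(V₂/V₁) = 3.46×8.314×164×ln(7.92) = 9770 J.
Q = ΔU + W = 9770 J.
Net over both steps: W = 14800 J, Q = 6620 J, ΔU = -8190 J.

14800 J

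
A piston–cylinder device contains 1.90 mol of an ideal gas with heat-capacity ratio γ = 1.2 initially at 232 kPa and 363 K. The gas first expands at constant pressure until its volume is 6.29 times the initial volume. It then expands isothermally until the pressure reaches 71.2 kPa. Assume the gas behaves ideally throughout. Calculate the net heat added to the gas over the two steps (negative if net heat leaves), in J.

225000 J

V₁ = nRT₁/P₁ = 1.90×8.314×363/232 = 24.7 L.
Step 1 — Isobaric: P stays 232 kPa; V/T = const ⇒ T₂ = 2280 K, V₂ = 155 L.
W = PΔV = 232×(155−24.7) kPa·L = 30300 J.
ΔU = nCvΔT = 1.90×41.6×(2280−363) = 152000 J.
Q = ΔU + W = nCpΔT = 182000 J.
State after step 1: P = 232 kPa, V = 155 L, T = 2280 K.
Step 2 — Isothermal: T stays 2280 K; PV = const ⇒ V₂ = 507 L, P₂ = 71.2 kPa.
ΔU = 0 (ideal gas, T constant).
W = nRT ln(V₂/V₁) = 1.90×8.314×2280×ln(3.26) = 42600 J.
Q = ΔU + W = 42600 J.
Net over both steps: W = 72900 J, Q = 225000 J, ΔU = 152000 J.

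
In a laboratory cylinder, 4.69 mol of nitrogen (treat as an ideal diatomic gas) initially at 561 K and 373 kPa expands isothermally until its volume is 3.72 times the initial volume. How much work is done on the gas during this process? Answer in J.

V₁ = nRT₁/P₁ = 4.69×8.314×561/373 = 58.6 L.
Isothermal: T stays 561 K; PV = const ⇒ V₂ = 218 L, P₂ = 100 kPa.
W = nRT ln(V₂/V₁) = 4.69×8.314×561×ln(3.72) = 28700 J.
Work done on the gas = −W_by = -28700 J.

-28700 J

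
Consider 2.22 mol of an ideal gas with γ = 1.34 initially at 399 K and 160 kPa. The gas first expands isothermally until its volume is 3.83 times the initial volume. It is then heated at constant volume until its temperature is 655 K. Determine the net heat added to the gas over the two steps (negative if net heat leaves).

V₁ = nRT₁/P₁ = 2.22×8.314×399/160 = 46.0 L.
Step 1 — Isothermal: T stays 399 K; PV = const ⇒ V₂ = 176 L, P₂ = 41.8 kPa.
ΔU = 0 (ideal gas, T constant).
W = nRT ln(V₂/V₁) = 2.22×8.314×399×ln(3.83) = 9890 J.
Q = ΔU + W = 9890 J.
State after step 1: P = 41.8 kPa, V = 176 L, T = 399 K.
Step 2 — Isochoric: V stays 176 L; P/T = const ⇒ T₂ = 655 K, P₂ = 68.6 kPa.
W = 0 (no volume change).
ΔU = nCvΔT = 2.22×24.5×(655−399) = 13900 J.
Q = ΔU = 13900 J.
Net over both steps: W = 9890 J, Q = 23800 J, ΔU = 13900 J.

23800 J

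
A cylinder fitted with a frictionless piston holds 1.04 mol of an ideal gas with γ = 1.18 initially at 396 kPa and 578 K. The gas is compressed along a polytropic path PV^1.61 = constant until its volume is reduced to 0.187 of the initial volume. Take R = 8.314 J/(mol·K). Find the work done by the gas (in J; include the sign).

-14600 J

V₁ = nRT₁/P₁ = 1.04×8.314×578/396 = 12.6 L.
Polytropic n=1.61: T₂ = T₁(V₁/V₂)^(n−1) = 578×(5.35)^0.61 = 1610 K; P₂ = P₁(V₁/V₂)^n = 5890 kPa.
W = (P₁V₁−P₂V₂)/(n−1) = (396×12.6−5890×2.36)/0.61 = -14600 J.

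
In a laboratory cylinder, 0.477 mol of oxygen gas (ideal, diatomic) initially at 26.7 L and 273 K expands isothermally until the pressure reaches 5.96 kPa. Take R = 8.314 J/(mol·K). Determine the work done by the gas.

2080 J

P₁ = nRT₁/V₁ = 0.477×8.314×273/26.7 = 40.5 kPa.
Isothermal: T stays 273 K; PV = const ⇒ V₂ = 182 L, P₂ = 5.96 kPa.
W = nRT ln(V₂/V₁) = 0.477×8.314×273×ln(6.80) = 2080 J.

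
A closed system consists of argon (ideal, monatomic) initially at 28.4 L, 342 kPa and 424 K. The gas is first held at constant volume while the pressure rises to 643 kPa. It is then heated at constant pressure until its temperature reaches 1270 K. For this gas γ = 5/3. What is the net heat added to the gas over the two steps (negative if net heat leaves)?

n = P₁V₁/(RT₁) = 342×28.4/(8.314×424) = 2.76 mol.
Step 1 — Isochoric: V stays 28.4 L; P/T = const ⇒ T₂ = 797 K, P₂ = 643 kPa.
W = 0 (no volume change).
ΔU = nCvΔT = 2.76×12.5×(797−424) = 12800 J.
Q = ΔU = 12800 J.
State after step 1: P = 643 kPa, V = 28.4 L, T = 797 K.
Step 2 — Isobaric: P stays 643 kPa; V/T = const ⇒ T₂ = 1270 K, V₂ = 45.2 L.
W = PΔV = 643×(45.2−28.4) kPa·L = 10800 J.
ΔU = nCvΔT = 2.76×12.5×(1270−797) = 16200 J.
Q = ΔU + W = nCpΔT = 27100 J.
Net over both steps: W = 10800 J, Q = 39900 J, ΔU = 29100 J.

39900 J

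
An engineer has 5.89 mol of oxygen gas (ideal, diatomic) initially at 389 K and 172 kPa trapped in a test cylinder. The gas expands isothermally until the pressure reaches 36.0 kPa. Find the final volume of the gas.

529 L

V₁ = nRT₁/P₁ = 5.89×8.314×389/172 = 111 L.
Isothermal: T stays 389 K; PV = const ⇒ V₂ = 529 L, P₂ = 36.0 kPa.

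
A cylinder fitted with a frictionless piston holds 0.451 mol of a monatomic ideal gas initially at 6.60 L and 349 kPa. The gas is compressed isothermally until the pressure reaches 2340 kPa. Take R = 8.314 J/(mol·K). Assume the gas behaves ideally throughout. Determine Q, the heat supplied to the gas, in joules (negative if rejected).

-4380 J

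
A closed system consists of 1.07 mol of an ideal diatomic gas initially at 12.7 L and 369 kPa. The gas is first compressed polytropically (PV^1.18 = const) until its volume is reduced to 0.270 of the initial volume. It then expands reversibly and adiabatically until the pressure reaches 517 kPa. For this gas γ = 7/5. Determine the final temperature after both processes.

472 K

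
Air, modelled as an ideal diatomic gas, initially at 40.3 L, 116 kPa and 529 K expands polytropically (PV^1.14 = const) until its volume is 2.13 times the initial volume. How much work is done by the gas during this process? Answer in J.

3350 J

n = P₁V₁/(RT₁) = 116×40.3/(8.314×529) = 1.06 mol.
Polytropic n=1.14: T₂ = T₁(V₁/V₂)^(n−1) = 529×(0.469)^0.14 = 476 K; P₂ = P₁(V₁/V₂)^n = 49.0 kPa.
W = (P₁V₁−P₂V₂)/(n−1) = (116×40.3−49.0×85.8)/0.14 = 3350 J.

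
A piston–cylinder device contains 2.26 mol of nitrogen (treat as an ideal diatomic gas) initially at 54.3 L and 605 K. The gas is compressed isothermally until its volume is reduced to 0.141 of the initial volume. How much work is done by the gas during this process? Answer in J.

-22300 J

P₁ = nRT₁/V₁ = 2.26×8.314×605/54.3 = 209 kPa.
Isothermal: T stays 605 K; PV = const ⇒ V₂ = 7.66 L, P₂ = 1480 kPa.
W = nRT ln(V₂/V₁) = 2.26×8.314×605×ln(0.141) = -22300 J.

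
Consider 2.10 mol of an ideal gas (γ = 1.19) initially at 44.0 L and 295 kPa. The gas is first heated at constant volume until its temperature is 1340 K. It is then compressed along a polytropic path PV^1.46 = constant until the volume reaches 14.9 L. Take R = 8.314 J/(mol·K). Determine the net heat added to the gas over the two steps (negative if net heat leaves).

T₁ = P₁V₁/(nR) = 295×44.0/(2.10×8.314) = 743 K.
Step 1 — Isochoric: V stays 44.0 L; P/T = const ⇒ T₂ = 1340 K, P₂ = 532 kPa.
W = 0 (no volume change).
ΔU = nCvΔT = 2.10×43.8×(1340−743) = 54800 J.
Q = ΔU = 54800 J.
State after step 1: P = 532 kPa, V = 44.0 L, T = 1340 K.
Step 2 — Polytropic n=1.46: T₂ = T₁(V₁/V₂)^(n−1) = 1340×(2.95)^0.46 = 2210 K; P₂ = P₁(V₁/V₂)^n = 2580 kPa.
W = (P₁V₁−P₂V₂)/(n−1) = (532×44.0−2580×14.9)/0.46 = -32800 J.
ΔU = nCvΔT = 2.10×43.8×(2210−1340) = 79500 J.
Q = ΔU + W = 46700 J.
Net over both steps: W = -32800 J, Q = 101000 J, ΔU = 134000 J.

101000 J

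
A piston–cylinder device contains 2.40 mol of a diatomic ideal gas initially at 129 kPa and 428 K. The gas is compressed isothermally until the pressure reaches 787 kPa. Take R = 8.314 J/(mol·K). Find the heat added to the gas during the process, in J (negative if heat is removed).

-15400 J

V₁ = nRT₁/P₁ = 2.40×8.314×428/129 = 66.2 L.
Isothermal: T stays 428 K; PV = const ⇒ V₂ = 10.9 L, P₂ = 787 kPa.
ΔU = 0 (ideal gas, T constant).
W = nRT ln(V₂/V₁) = 2.40×8.314×428×ln(0.164) = -15400 J.
Q = ΔU + W = -15400 J.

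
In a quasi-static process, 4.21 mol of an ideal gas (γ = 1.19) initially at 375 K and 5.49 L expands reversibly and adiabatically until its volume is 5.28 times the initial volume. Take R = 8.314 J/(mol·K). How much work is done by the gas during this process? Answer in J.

18700 J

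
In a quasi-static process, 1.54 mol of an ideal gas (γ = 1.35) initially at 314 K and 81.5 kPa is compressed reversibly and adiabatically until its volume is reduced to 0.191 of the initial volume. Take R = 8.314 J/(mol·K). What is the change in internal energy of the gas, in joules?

9020 J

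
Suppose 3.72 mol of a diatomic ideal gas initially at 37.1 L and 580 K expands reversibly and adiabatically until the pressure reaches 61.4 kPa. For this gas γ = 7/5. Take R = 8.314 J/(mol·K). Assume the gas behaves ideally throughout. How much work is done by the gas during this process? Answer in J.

20000 J

P₁ = nRT₁/V₁ = 3.72×8.314×580/37.1 = 484 kPa.
Adiabatic: T₂/T₁ = (P₂/P₁)^((γ−1)/γ) ⇒ T₂ = 580×(0.127)^0.286 = 322 K; V₂ = 162 L.
ΔU = nCvΔT = 3.72×20.8×(322−580) = -20000 J.
Q = 0 for an adiabatic process, so W = −ΔU = 20000 J.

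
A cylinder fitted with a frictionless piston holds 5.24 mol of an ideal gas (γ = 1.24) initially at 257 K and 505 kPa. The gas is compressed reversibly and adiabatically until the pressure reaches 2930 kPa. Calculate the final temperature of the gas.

361 K

V₁ = nRT₁/P₁ = 5.24×8.314×257/505 = 22.2 L.
Adiabatic: T₂/T₁ = (P₂/P₁)^((γ−1)/γ) ⇒ T₂ = 257×(5.80)^0.194 = 361 K; V₂ = 5.37 L.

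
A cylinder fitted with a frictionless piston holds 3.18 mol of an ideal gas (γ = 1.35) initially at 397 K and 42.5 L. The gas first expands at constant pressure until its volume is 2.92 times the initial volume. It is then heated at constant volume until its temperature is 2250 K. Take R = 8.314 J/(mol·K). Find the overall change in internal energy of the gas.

140000 J

P₁ = nRT₁/V₁ = 3.18×8.314×397/42.5 = 247 kPa.
Step 1 — Isobaric: P stays 247 kPa; V/T = const ⇒ T₂ = 1160 K, V₂ = 124 L.
W = PΔV = 247×(124−42.5) kPa·L = 20200 J.
ΔU = nCvΔT = 3.18×23.8×(1160−397) = 57600 J.
Q = ΔU + W = nCpΔT = 77700 J.
State after step 1: P = 247 kPa, V = 124 L, T = 1160 K.
Step 2 — Isochoric: V stays 124 L; P/T = const ⇒ T₂ = 2250 K, P₂ = 479 kPa.
W = 0 (no volume change).
ΔU = nCvΔT = 3.18×23.8×(2250−1160) = 82400 J.
Q = ΔU = 82400 J.
Net over both steps: W = 20200 J, Q = 160000 J, ΔU = 140000 J.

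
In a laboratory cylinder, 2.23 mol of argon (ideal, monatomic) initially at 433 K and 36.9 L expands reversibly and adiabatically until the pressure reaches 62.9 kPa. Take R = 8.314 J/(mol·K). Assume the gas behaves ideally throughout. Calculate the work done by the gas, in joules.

P₁ = nRT₁/V₁ = 2.23×8.314×433/36.9 = 218 kPa.
Adiabatic: T₂/T₁ = (P₂/P₁)^((γ−1)/γ) ⇒ T₂ = 433×(0.289)^0.400 = 264 K; V₂ = 77.7 L.
ΔU = nCvΔT = 2.23×12.5×(264−433) = -4710 J.
Q = 0 for an adiabatic process, so W = −ΔU = 4710 J.

4710 J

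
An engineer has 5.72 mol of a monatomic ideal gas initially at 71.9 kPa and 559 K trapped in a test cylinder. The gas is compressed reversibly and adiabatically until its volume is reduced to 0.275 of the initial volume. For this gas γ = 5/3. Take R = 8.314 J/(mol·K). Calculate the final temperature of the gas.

V₁ = nRT₁/P₁ = 5.72×8.314×559/71.9 = 370 L.
Adiabatic: TV^(γ−1) = const ⇒ T₂ = 559×(3.64)^0.667 = 1320 K; PV^γ = const ⇒ P₂ = 618 kPa.

1320 K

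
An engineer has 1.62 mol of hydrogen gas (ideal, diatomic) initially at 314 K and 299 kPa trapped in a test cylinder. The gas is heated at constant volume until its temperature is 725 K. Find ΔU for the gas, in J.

13800 J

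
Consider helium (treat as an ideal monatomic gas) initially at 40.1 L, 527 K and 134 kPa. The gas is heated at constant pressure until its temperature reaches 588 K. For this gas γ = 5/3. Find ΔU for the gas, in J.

933 J

n = P₁V₁/(RT₁) = 134×40.1/(8.314×527) = 1.23 mol.
Isobaric: P stays 134 kPa; V/T = const ⇒ T₂ = 588 K, V₂ = 44.7 L.
For an ideal gas ΔU = nCvΔT with Cv = (3/2)R = 12.5 J/(mol·K).
ΔU = 1.23×12.5×(588−527) = 933 J.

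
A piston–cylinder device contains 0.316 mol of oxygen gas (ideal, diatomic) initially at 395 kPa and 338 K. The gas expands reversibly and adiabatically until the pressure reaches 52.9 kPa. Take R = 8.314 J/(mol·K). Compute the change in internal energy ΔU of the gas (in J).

V₁ = nRT₁/P₁ = 0.316×8.314×338/395 = 2.25 L.
Adiabatic: T₂/T₁ = (P₂/P₁)^((γ−1)/γ) ⇒ T₂ = 338×(0.134)^0.286 = 190 K; V₂ = 9.45 L.
For an ideal gas ΔU = nCvΔT with Cv = (5/2)R = 20.8 J/(mol·K).
ΔU = 0.316×20.8×(190−338) = -970 J.

-970 J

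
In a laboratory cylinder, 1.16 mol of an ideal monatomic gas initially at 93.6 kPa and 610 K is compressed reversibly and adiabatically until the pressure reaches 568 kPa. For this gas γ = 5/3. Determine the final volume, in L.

V₁ = nRT₁/P₁ = 1.16×8.314×610/93.6 = 62.9 L.
Adiabatic: T₂/T₁ = (P₂/P₁)^((γ−1)/γ) ⇒ T₂ = 610×(6.07)^0.400 = 1250 K; V₂ = 21.3 L.

21.3 L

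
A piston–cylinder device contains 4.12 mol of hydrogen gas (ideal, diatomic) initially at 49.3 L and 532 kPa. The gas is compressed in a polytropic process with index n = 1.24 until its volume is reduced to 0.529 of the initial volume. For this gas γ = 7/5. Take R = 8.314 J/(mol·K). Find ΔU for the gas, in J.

10800 J

T₁ = P₁V₁/(nR) = 532×49.3/(4.12×8.314) = 766 K.
Polytropic n=1.24: T₂ = T₁(V₁/V₂)^(n−1) = 766×(1.89)^0.24 = 892 K; P₂ = P₁(V₁/V₂)^n = 1170 kPa.
For an ideal gas ΔU = nCvΔT with Cv = (5/2)R = 20.8 J/(mol·K).
ΔU = 4.12×20.8×(892−766) = 10800 J.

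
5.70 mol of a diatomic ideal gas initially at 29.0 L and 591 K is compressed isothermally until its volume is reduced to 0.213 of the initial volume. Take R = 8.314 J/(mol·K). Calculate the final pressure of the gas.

4530 kPa

P₁ = nRT₁/V₁ = 5.70×8.314×591/29.0 = 966 kPa.
Isothermal: T stays 591 K; PV = const ⇒ V₂ = 6.18 L, P₂ = 4530 kPa.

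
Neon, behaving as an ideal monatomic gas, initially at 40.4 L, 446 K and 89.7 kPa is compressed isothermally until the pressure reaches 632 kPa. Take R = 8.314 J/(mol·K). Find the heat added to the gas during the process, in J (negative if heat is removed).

n = P₁V₁/(RT₁) = 89.7×40.4/(8.314×446) = 0.977 mol.
Isothermal: T stays 446 K; PV = const ⇒ V₂ = 5.73 L, P₂ = 632 kPa.
ΔU = 0 (ideal gas, T constant).
W = nRT ln(V₂/V₁) = 0.977×8.314×446×ln(0.142) = -7080 J.
Q = ΔU + W = -7080 J.

-7080 J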